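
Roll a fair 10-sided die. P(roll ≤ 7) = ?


Favorable outcomes (roll ≤ 7): 7
Total outcomes = 10
P = 7/10 = 0.7000

P = 0.7000


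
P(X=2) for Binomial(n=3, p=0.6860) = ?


C(3,2) = 3
p^2 = 0.470596
(1-p)^1 = 0.314000
P = 3 * 0.470596 * 0.314000 = 0.4433

P(X=2) = 0.4433


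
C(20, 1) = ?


C(20,1) = 20!/(1! × 19!)
= 2432902008176640000/(1 × 121645100408832000)
= 20

C(20,1) = 20


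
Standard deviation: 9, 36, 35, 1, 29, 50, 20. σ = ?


Mean = 25.7143
Variance = 245.0612
SD = sqrt(245.0612) = 15.6544

SD = 15.6544


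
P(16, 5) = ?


P(16,5) = 16!/11!
= 20922789888000/39916800
= 524160

P(16,5) = 524160


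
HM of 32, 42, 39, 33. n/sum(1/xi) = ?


Sum of reciprocals = 1/32 + 1/42 + 1/39 + 1/33 = 0.111004
HM = 4/0.111004 = 36.0349

HM = 36.0349


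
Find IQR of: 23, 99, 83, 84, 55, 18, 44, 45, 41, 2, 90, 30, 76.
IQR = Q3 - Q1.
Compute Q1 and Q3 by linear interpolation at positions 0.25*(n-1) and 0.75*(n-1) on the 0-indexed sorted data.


Sorted: 2, 18, 23, 30, 41, 44, 45, 55, 76, 83, 84, 90, 99
Q1 (25th %ile) = 30.0000
Q3 (75th %ile) = 83.0000
IQR = 83.0000 - 30.0000 = 53.0000

IQR = 53.0000


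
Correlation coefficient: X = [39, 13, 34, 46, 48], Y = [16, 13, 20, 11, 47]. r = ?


Mean X = 36.0000, Mean Y = 21.4000
SD X = 12.537942, SD Y = 13.154467
Cov = 76.600000
r = 76.600000/(12.537942*13.154467) = 0.4644

r = 0.4644


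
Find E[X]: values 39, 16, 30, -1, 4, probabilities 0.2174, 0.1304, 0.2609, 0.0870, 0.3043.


E[X] = 39*0.2174 + 16*0.1304 + 30*0.2609 - 1*0.0870 + 4*0.3043
= 8.4786 + 2.0864 + 7.8270 - 0.0870 + 1.2172
= 19.5222

E[X] = 19.5222


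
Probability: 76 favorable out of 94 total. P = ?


P = 76/94 = 0.8085

P = 0.8085


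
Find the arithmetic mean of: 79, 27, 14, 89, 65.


Sum = 79 + 27 + 14 + 89 + 65 = 274
n = 5
Mean = 274/5 = 54.8000

Mean = 54.8000


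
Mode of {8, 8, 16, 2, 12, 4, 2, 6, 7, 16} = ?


Frequencies: 2:2, 4:1, 6:1, 7:1, 8:2, 12:1, 16:2
Max frequency = 2
Mode = 2, 8, 16

Mode = 2, 8, 16


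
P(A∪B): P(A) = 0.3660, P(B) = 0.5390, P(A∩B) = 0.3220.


P(A∪B) = 0.3660 + 0.5390 - 0.3220
= 0.9050 - 0.3220
= 0.5830

P(A∪B) = 0.5830


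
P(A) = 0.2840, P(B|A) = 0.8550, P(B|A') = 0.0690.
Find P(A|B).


P(B) = P(B|A)*P(A) + P(B|A')*P(A')
= 0.8550*0.2840 + 0.0690*0.7160
= 0.242820 + 0.049404 = 0.292224
P(A|B) = 0.242820/0.292224 = 0.8309

P(A|B) = 0.8309


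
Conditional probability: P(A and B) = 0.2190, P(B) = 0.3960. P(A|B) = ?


P(A|B) = 0.2190/0.3960 = 0.5530

P(A|B) = 0.5530


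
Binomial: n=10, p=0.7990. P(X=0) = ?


C(10,0) = 1
p^0 = 1.000000
(1-p)^10 = 1.076367e-07
P = 1 * 1.000000 * 1.076367e-07 = 1.0764e-07

P(X=0) = 1.0764e-07


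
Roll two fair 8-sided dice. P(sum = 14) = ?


Total outcomes = 8×8 = 64
Favorable (sum = 14): 3
P = 3/64 = 0.0469

P = 0.0469


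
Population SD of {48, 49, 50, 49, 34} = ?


Mean = 46.0000
Variance = 36.4000
SD = sqrt(36.4000) = 6.0332

SD = 6.0332


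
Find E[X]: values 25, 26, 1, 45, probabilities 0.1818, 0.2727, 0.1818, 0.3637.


E[X] = 25*0.1818 + 26*0.2727 + 1*0.1818 + 45*0.3637
= 4.5450 + 7.0902 + 0.1818 + 16.3665
= 28.1835

E[X] = 28.1835


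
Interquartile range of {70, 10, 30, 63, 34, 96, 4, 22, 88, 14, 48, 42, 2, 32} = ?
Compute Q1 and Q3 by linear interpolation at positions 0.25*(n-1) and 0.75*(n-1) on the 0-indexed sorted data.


Sorted: 2, 4, 10, 14, 22, 30, 32, 34, 42, 48, 63, 70, 88, 96
Q1 (25th %ile) = 16.0000
Q3 (75th %ile) = 59.2500
IQR = 59.2500 - 16.0000 = 43.2500

IQR = 43.2500


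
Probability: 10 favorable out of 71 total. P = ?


P = 10/71 = 0.1408

P = 0.1408


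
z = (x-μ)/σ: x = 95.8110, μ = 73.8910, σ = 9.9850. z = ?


z = (95.8110 - 73.8910)/9.9850
= 21.9200/9.9850
= 2.1953

z = 2.1953


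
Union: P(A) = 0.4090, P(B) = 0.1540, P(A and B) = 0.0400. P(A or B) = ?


P(A∪B) = 0.4090 + 0.1540 - 0.0400
= 0.5630 - 0.0400
= 0.5230

P(A∪B) = 0.5230


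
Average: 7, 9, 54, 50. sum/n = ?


Sum = 7 + 9 + 54 + 50 = 120
n = 4
Mean = 120/4 = 30.0000

Mean = 30.0000


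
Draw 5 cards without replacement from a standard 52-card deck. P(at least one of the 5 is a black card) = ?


P(at least one) = 1 - P(none)
P(none) = (26/52) × (25/51) × (24/50) × (23/49) × (22/48) = 0.025310
P(at least one) = 1 - 0.025310 = 0.9747

P = 0.9747


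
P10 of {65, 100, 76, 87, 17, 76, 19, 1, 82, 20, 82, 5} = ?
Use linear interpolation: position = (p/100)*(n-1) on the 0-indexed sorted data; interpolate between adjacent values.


Sorted: 1, 5, 17, 19, 20, 65, 76, 76, 82, 82, 87, 100
n = 12
Index = 10/100 * 11 = 1.1000
Lower = data[1] = 5, Upper = data[2] = 17
P10 = 5 + 0.1000*(12) = 6.2000

P10 = 6.2000


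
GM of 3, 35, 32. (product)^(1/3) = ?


Product = 3 × 35 × 32 = 3360
GM = 3360^(1/3) = 14.9777

GM = 14.9777


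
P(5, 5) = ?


P(5,5) = 5!/0!
= 120/1
= 120

P(5,5) = 120


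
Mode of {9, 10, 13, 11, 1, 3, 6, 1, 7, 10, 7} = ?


Frequencies: 1:2, 3:1, 6:1, 7:2, 9:1, 10:2, 11:1, 13:1
Max frequency = 2
Mode = 1, 7, 10

Mode = 1, 7, 10


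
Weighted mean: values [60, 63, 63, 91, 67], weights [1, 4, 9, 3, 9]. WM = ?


Numerator = 60*1 + 63*4 + 63*9 + 91*3 + 67*9 = 1755
Denominator = 1 + 4 + 9 + 3 + 9 = 26
WM = 1755/26 = 67.5000

WM = 67.5000


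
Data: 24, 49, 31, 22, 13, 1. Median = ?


Sorted: 1, 13, 22, 24, 31, 49
n = 6 (even)
Middle values: 22 and 24
Median = (22+24)/2 = 23.0000

Median = 23.0000


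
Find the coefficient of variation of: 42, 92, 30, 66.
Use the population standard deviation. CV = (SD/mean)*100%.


Mean = 57.5000
SD = 23.7645
CV = (23.7645/57.5000)*100 = 41.3295%

CV = 41.3295%


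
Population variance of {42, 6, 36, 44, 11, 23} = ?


Mean = 27.0000
Squared deviations: 225.0000, 441.0000, 81.0000, 289.0000, 256.0000, 16.0000
Sum = 1308.0000
Variance = 1308.0000/6 = 218.0000

Variance = 218.0000


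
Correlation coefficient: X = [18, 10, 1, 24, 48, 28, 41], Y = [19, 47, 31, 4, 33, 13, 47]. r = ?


Mean X = 24.2857, Mean Y = 27.7143
SD X = 15.313060, SD Y = 15.294390
Cov = 14.653061
r = 14.653061/(15.313060*15.294390) = 0.0626

r = 0.0626


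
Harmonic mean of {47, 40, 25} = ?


Sum of reciprocals = 1/47 + 1/40 + 1/25 = 0.086277
HM = 3/0.086277 = 34.7719

HM = 34.7719


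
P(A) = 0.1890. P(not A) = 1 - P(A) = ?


P(not A) = 1 - 0.1890 = 0.8110

P(not A) = 0.8110


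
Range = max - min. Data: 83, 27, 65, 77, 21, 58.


Max = 83, Min = 21
Range = 83 - 21 = 62

Range = 62


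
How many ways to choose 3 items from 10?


C(10,3) = 10!/(3! × 7!)
= 3628800/(6 × 5040)
= 120

C(10,3) = 120


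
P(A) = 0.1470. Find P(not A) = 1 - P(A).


P(not A) = 1 - 0.1470 = 0.8530

P(not A) = 0.8530


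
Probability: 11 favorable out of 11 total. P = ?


P = 11/11 = 1.0000

P = 1.0000


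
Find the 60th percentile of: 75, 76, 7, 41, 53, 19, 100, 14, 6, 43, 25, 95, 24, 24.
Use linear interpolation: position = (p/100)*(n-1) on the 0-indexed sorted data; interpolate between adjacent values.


Sorted: 6, 7, 14, 19, 24, 24, 25, 41, 43, 53, 75, 76, 95, 100
n = 14
Index = 60/100 * 13 = 7.8000
Lower = data[7] = 41, Upper = data[8] = 43
P60 = 41 + 0.8000*(2) = 42.6000

P60 = 42.6000


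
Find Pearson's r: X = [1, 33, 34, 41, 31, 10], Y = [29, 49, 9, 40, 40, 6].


Mean X = 25.0000, Mean Y = 28.8333
SD X = 14.364308, SD Y = 16.180407
Cov = 94.500000
r = 94.500000/(14.364308*16.180407) = 0.4066

r = 0.4066


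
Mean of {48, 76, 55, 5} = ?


Sum = 48 + 76 + 55 + 5 = 184
n = 4
Mean = 184/4 = 46.0000

Mean = 46.0000


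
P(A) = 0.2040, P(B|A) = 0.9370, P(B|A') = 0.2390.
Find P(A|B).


P(B) = P(B|A)*P(A) + P(B|A')*P(A')
= 0.9370*0.2040 + 0.2390*0.7960
= 0.191148 + 0.190244 = 0.381392
P(A|B) = 0.191148/0.381392 = 0.5012

P(A|B) = 0.5012


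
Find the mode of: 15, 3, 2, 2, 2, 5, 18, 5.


Frequencies: 2:3, 3:1, 5:2, 15:1, 18:1
Max frequency = 3
Mode = 2

Mode = 2


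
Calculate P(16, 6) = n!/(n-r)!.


P(16,6) = 16!/10!
= 20922789888000/3628800
= 5765760

P(16,6) = 5765760


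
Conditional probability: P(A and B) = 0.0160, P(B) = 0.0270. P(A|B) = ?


P(A|B) = 0.0160/0.0270 = 0.5926

P(A|B) = 0.5926


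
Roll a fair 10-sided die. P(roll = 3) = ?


Favorable outcomes (roll = 3): 1
Total outcomes = 10
P = 1/10 = 0.1000

P = 0.1000


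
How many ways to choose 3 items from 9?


C(9,3) = 9!/(3! × 6!)
= 362880/(6 × 720)
= 84

C(9,3) = 84


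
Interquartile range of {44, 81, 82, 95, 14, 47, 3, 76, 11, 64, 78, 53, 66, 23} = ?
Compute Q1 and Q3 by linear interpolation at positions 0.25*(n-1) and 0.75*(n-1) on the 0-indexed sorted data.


Sorted: 3, 11, 14, 23, 44, 47, 53, 64, 66, 76, 78, 81, 82, 95
Q1 (25th %ile) = 28.2500
Q3 (75th %ile) = 77.5000
IQR = 77.5000 - 28.2500 = 49.2500

IQR = 49.2500


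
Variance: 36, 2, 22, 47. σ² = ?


Mean = 26.7500
Squared deviations: 85.5625, 612.5625, 22.5625, 410.0625
Sum = 1130.7500
Variance = 1130.7500/4 = 282.6875

Variance = 282.6875


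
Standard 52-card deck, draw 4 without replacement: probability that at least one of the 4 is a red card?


P(at least one) = 1 - P(none)
P(none) = (26/52) × (25/51) × (24/50) × (23/49) = 0.055222
P(at least one) = 1 - 0.055222 = 0.9448

P = 0.9448


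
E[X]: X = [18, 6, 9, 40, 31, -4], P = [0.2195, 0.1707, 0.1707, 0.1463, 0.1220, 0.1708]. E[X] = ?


E[X] = 18*0.2195 + 6*0.1707 + 9*0.1707 + 40*0.1463 + 31*0.1220 - 4*0.1708
= 3.9510 + 1.0242 + 1.5363 + 5.8520 + 3.7820 - 0.6832
= 15.4623

E[X] = 15.4623


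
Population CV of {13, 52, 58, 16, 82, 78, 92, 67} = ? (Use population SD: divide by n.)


Mean = 57.2500
SD = 27.4625
CV = (27.4625/57.2500)*100 = 47.9694%

CV = 47.9694%


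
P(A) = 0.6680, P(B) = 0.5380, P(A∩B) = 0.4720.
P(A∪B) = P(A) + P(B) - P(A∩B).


P(A∪B) = 0.6680 + 0.5380 - 0.4720
= 1.2060 - 0.4720
= 0.7340

P(A∪B) = 0.7340


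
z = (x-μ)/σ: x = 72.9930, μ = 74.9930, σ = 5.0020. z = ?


z = (72.9930 - 74.9930)/5.0020
= -2.0000/5.0020
= -0.3998

z = -0.3998


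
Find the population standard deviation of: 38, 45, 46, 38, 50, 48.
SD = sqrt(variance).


Mean = 44.1667
Variance = 21.4722
SD = sqrt(21.4722) = 4.6338

SD = 4.6338


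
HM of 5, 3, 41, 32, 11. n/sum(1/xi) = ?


Sum of reciprocals = 1/5 + 1/3 + 1/41 + 1/32 + 1/11 = 0.679883
HM = 5/0.679883 = 7.3542

HM = 7.3542


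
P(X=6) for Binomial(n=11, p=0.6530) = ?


C(11,6) = 462
p^6 = 0.077532
(1-p)^5 = 0.005031
P = 462 * 0.077532 * 0.005031 = 0.1802

P(X=6) = 0.1802


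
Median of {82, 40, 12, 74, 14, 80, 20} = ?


Sorted: 12, 14, 20, 40, 74, 80, 82
n = 7 (odd)
Middle value = 40

Median = 40


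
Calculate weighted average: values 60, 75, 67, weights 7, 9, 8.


Numerator = 60*7 + 75*9 + 67*8 = 1631
Denominator = 7 + 9 + 8 = 24
WM = 1631/24 = 67.9583

WM = 67.9583


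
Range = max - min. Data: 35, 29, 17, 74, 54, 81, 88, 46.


Max = 88, Min = 17
Range = 88 - 17 = 71

Range = 71


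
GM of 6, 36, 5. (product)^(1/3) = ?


Product = 6 × 36 × 5 = 1080
GM = 1080^(1/3) = 10.2599

GM = 10.2599


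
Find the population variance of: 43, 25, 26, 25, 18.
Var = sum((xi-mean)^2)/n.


Mean = 27.4000
Squared deviations: 243.3600, 5.7600, 1.9600, 5.7600, 88.3600
Sum = 345.2000
Variance = 345.2000/5 = 69.0400

Variance = 69.0400


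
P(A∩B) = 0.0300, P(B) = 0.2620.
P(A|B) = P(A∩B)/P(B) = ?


P(A|B) = 0.0300/0.2620 = 0.1145

P(A|B) = 0.1145


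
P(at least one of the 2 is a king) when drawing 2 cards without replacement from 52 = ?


P(at least one) = 1 - P(none)
P(none) = (48/52) × (47/51) = 0.850679
P(at least one) = 1 - 0.850679 = 0.1493

P = 0.1493


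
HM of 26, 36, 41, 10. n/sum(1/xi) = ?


Sum of reciprocals = 1/26 + 1/36 + 1/41 + 1/10 = 0.190630
HM = 4/0.190630 = 20.9831

HM = 20.9831


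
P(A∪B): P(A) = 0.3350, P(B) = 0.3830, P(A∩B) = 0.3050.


P(A∪B) = 0.3350 + 0.3830 - 0.3050
= 0.7180 - 0.3050
= 0.4130

P(A∪B) = 0.4130


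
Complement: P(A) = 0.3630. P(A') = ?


P(not A) = 1 - 0.3630 = 0.6370

P(not A) = 0.6370


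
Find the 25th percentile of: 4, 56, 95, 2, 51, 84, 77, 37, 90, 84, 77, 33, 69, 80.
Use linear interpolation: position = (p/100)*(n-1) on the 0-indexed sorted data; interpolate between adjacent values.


Sorted: 2, 4, 33, 37, 51, 56, 69, 77, 77, 80, 84, 84, 90, 95
n = 14
Index = 25/100 * 13 = 3.2500
Lower = data[3] = 37, Upper = data[4] = 51
P25 = 37 + 0.2500*(14) = 40.5000

P25 = 40.5000


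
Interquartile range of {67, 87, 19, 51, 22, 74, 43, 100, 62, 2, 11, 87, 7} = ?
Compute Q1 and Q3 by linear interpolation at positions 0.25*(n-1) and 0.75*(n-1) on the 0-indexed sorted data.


Sorted: 2, 7, 11, 19, 22, 43, 51, 62, 67, 74, 87, 87, 100
Q1 (25th %ile) = 19.0000
Q3 (75th %ile) = 74.0000
IQR = 74.0000 - 19.0000 = 55.0000

IQR = 55.0000


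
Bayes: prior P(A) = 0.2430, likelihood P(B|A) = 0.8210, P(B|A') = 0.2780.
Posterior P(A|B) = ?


P(B) = P(B|A)*P(A) + P(B|A')*P(A')
= 0.8210*0.2430 + 0.2780*0.7570
= 0.199503 + 0.210446 = 0.409949
P(A|B) = 0.199503/0.409949 = 0.4867

P(A|B) = 0.4867


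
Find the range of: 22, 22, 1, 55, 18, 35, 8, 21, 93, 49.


Max = 93, Min = 1
Range = 93 - 1 = 92

Range = 92


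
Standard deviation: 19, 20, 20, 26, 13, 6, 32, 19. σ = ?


Mean = 19.3750
Variance = 52.9844
SD = sqrt(52.9844) = 7.2790

SD = 7.2790


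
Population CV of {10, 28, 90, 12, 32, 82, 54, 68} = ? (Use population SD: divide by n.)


Mean = 47.0000
SD = 29.0345
CV = (29.0345/47.0000)*100 = 61.7755%

CV = 61.7755%


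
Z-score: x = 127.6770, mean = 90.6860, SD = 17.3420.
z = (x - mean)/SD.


z = (127.6770 - 90.6860)/17.3420
= 36.9910/17.3420
= 2.1330

z = 2.1330


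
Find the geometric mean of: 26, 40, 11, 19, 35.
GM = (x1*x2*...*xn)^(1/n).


Product = 26 × 40 × 11 × 19 × 35 = 7607600
GM = 7607600^(1/5) = 23.7821

GM = 23.7821


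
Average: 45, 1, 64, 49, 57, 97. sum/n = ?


Sum = 45 + 1 + 64 + 49 + 57 + 97 = 313
n = 6
Mean = 313/6 = 52.1667

Mean = 52.1667


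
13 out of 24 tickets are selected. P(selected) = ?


P = 13/24 = 0.5417

P = 0.5417


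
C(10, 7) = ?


C(10,7) = 10!/(7! × 3!)
= 3628800/(5040 × 6)
= 120

C(10,7) = 120


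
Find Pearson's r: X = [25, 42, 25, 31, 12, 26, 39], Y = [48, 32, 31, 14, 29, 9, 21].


Mean X = 28.5714, Mean Y = 26.2857
SD X = 9.271418, SD Y = 12.020391
Cov = -14.734694
r = -14.734694/(9.271418*12.020391) = -0.1322

r = -0.1322


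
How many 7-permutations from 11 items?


P(11,7) = 11!/4!
= 39916800/24
= 1663200

P(11,7) = 1663200


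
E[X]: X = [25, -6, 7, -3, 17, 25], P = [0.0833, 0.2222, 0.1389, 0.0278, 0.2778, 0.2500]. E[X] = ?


E[X] = 25*0.0833 - 6*0.2222 + 7*0.1389 - 3*0.0278 + 17*0.2778 + 25*0.2500
= 2.0825 - 1.3332 + 0.9723 - 0.0834 + 4.7226 + 6.2500
= 12.6108

E[X] = 12.6108


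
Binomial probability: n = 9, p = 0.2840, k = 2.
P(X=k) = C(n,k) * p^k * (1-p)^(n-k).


C(9,2) = 36
p^2 = 0.080656
(1-p)^7 = 0.096470
P = 36 * 0.080656 * 0.096470 = 0.2801

P(X=2) = 0.2801


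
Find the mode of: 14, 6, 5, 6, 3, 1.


Frequencies: 1:1, 3:1, 5:1, 6:2, 14:1
Max frequency = 2
Mode = 6

Mode = 6


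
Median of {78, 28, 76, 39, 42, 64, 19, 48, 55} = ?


Sorted: 19, 28, 39, 42, 48, 55, 64, 76, 78
n = 9 (odd)
Middle value = 48

Median = 48


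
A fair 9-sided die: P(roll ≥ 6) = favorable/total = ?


Favorable outcomes (roll ≥ 6): 4
Total outcomes = 9
P = 4/9 = 0.4444

P = 0.4444


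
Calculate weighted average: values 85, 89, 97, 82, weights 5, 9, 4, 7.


Numerator = 85*5 + 89*9 + 97*4 + 82*7 = 2188
Denominator = 5 + 9 + 4 + 7 = 25
WM = 2188/25 = 87.5200

WM = 87.5200


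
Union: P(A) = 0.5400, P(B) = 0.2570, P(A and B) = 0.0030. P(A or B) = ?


P(A∪B) = 0.5400 + 0.2570 - 0.0030
= 0.7970 - 0.0030
= 0.7940

P(A∪B) = 0.7940


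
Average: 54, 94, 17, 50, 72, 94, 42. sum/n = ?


Sum = 54 + 94 + 17 + 50 + 72 + 94 + 42 = 423
n = 7
Mean = 423/7 = 60.4286

Mean = 60.4286


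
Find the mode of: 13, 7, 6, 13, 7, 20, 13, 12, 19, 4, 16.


Frequencies: 4:1, 6:1, 7:2, 12:1, 13:3, 16:1, 19:1, 20:1
Max frequency = 3
Mode = 13

Mode = 13


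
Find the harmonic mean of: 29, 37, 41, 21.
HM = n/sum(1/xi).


Sum of reciprocals = 1/29 + 1/37 + 1/41 + 1/21 = 0.133519
HM = 4/0.133519 = 29.9583

HM = 29.9583


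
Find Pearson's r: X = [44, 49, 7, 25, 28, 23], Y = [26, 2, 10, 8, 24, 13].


Mean X = 29.3333, Mean Y = 13.8333
SD X = 13.912425, SD Y = 8.571594
Cov = 8.055556
r = 8.055556/(13.912425*8.571594) = 0.0676

r = 0.0676


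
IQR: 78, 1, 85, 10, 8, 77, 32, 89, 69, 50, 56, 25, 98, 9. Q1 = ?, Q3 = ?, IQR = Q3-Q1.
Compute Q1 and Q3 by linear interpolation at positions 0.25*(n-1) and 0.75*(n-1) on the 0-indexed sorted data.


Sorted: 1, 8, 9, 10, 25, 32, 50, 56, 69, 77, 78, 85, 89, 98
Q1 (25th %ile) = 13.7500
Q3 (75th %ile) = 77.7500
IQR = 77.7500 - 13.7500 = 64.0000

IQR = 64.0000


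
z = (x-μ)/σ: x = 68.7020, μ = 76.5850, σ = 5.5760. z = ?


z = (68.7020 - 76.5850)/5.5760
= -7.8830/5.5760
= -1.4137

z = -1.4137


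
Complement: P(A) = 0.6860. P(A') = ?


P(not A) = 1 - 0.6860 = 0.3140

P(not A) = 0.3140


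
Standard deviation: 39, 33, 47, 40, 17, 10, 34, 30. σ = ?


Mean = 31.2500
Variance = 131.4375
SD = sqrt(131.4375) = 11.4646

SD = 11.4646


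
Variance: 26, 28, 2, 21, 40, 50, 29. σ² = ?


Mean = 28.0000
Squared deviations: 4.0000, 0, 676.0000, 49.0000, 144.0000, 484.0000, 1.0000
Sum = 1358.0000
Variance = 1358.0000/7 = 194.0000

Variance = 194.0000


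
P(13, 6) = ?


P(13,6) = 13!/7!
= 6227020800/5040
= 1235520

P(13,6) = 1235520


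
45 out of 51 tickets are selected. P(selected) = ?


P = 45/51 = 0.8824

P = 0.8824


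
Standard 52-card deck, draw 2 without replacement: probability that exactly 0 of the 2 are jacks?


Hypergeometric: P(X=0) = C(4,0)·C(48,2) / C(52,2)
= 1 × 1128 / 1326
= 1128/1326 = 0.8507

P = 0.8507


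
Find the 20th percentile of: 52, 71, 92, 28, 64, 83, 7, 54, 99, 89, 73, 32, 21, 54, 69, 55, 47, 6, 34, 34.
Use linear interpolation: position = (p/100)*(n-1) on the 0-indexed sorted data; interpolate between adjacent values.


Sorted: 6, 7, 21, 28, 32, 34, 34, 47, 52, 54, 54, 55, 64, 69, 71, 73, 83, 89, 92, 99
n = 20
Index = 20/100 * 19 = 3.8000
Lower = data[3] = 28, Upper = data[4] = 32
P20 = 28 + 0.8000*(4) = 31.2000

P20 = 31.2000


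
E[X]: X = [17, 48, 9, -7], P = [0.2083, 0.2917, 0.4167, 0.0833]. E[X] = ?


E[X] = 17*0.2083 + 48*0.2917 + 9*0.4167 - 7*0.0833
= 3.5411 + 14.0016 + 3.7503 - 0.5831
= 20.7099

E[X] = 20.7099


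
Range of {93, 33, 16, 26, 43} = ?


Max = 93, Min = 16
Range = 93 - 16 = 77

Range = 77


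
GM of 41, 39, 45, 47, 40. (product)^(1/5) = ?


Product = 41 × 39 × 45 × 47 × 40 = 135275400
GM = 135275400^(1/5) = 42.2906

GM = 42.2906


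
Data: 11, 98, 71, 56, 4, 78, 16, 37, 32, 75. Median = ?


Sorted: 4, 11, 16, 32, 37, 56, 71, 75, 78, 98
n = 10 (even)
Middle values: 37 and 56
Median = (37+56)/2 = 46.5000

Median = 46.5000


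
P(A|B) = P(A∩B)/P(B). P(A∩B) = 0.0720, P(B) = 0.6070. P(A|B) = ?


P(A|B) = 0.0720/0.6070 = 0.1186

P(A|B) = 0.1186


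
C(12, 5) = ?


C(12,5) = 12!/(5! × 7!)
= 479001600/(120 × 5040)
= 792

C(12,5) = 792


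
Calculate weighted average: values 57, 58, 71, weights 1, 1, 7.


Numerator = 57*1 + 58*1 + 71*7 = 612
Denominator = 1 + 1 + 7 = 9
WM = 612/9 = 68.0000

WM = 68.0000


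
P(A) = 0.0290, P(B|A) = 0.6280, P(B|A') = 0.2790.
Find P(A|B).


P(B) = P(B|A)*P(A) + P(B|A')*P(A')
= 0.6280*0.0290 + 0.2790*0.9710
= 0.018212 + 0.270909 = 0.289121
P(A|B) = 0.018212/0.289121 = 0.0630

P(A|B) = 0.0630


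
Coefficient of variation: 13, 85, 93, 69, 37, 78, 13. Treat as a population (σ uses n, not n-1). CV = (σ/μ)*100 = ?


Mean = 55.4286
SD = 31.4409
CV = (31.4409/55.4286)*100 = 56.7233%

CV = 56.7233%


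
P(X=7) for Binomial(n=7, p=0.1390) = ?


C(7,7) = 1
p^7 = 1.002544e-06
(1-p)^0 = 1.000000
P = 1 * 1.002544e-06 * 1.000000 = 1.0025e-06

P(X=7) = 1.0025e-06


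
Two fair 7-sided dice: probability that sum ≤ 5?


Total outcomes = 7×7 = 49
Favorable (sum ≤ 5): 10
P = 10/49 = 0.2041

P = 0.2041


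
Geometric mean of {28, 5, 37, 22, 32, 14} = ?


Product = 28 × 5 × 37 × 22 × 32 × 14 = 51054080
GM = 51054080^(1/6) = 19.2607

GM = 19.2607


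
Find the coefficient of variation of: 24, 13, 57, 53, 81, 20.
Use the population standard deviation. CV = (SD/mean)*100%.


Mean = 41.3333
SD = 24.1983
CV = (24.1983/41.3333)*100 = 58.5442%

CV = 58.5442%


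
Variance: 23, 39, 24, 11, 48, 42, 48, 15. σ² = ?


Mean = 31.2500
Squared deviations: 68.0625, 60.0625, 52.5625, 410.0625, 280.5625, 115.5625, 280.5625, 264.0625
Sum = 1531.5000
Variance = 1531.5000/8 = 191.4375

Variance = 191.4375


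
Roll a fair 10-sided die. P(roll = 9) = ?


Favorable outcomes (roll = 9): 1
Total outcomes = 10
P = 1/10 = 0.1000

P = 0.1000


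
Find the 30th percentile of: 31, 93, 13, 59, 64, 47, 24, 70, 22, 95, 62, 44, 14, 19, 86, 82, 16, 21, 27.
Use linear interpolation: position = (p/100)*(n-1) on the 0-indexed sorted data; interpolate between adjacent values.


Sorted: 13, 14, 16, 19, 21, 22, 24, 27, 31, 44, 47, 59, 62, 64, 70, 82, 86, 93, 95
n = 19
Index = 30/100 * 18 = 5.4000
Lower = data[5] = 22, Upper = data[6] = 24
P30 = 22 + 0.4000*(2) = 22.8000

P30 = 22.8000


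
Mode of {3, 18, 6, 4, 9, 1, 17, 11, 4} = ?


Frequencies: 1:1, 3:1, 4:2, 6:1, 9:1, 11:1, 17:1, 18:1
Max frequency = 2
Mode = 4

Mode = 4


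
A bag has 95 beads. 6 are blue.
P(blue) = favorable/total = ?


P = 6/95 = 0.0632

P = 0.0632


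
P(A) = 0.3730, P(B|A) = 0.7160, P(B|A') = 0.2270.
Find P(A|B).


P(B) = P(B|A)*P(A) + P(B|A')*P(A')
= 0.7160*0.3730 + 0.2270*0.6270
= 0.267068 + 0.142329 = 0.409397
P(A|B) = 0.267068/0.409397 = 0.6523

P(A|B) = 0.6523


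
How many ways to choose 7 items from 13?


C(13,7) = 13!/(7! × 6!)
= 6227020800/(5040 × 720)
= 1716

C(13,7) = 1716


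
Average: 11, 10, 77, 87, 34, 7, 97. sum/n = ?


Sum = 11 + 10 + 77 + 87 + 34 + 7 + 97 = 323
n = 7
Mean = 323/7 = 46.1429

Mean = 46.1429


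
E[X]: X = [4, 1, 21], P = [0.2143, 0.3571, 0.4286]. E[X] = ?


E[X] = 4*0.2143 + 1*0.3571 + 21*0.4286
= 0.8572 + 0.3571 + 9.0006
= 10.2149

E[X] = 10.2149


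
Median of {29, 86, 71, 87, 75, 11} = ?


Sorted: 11, 29, 71, 75, 86, 87
n = 6 (even)
Middle values: 71 and 75
Median = (71+75)/2 = 73.0000

Median = 73.0000


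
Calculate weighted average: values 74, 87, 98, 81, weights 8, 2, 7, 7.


Numerator = 74*8 + 87*2 + 98*7 + 81*7 = 2019
Denominator = 8 + 2 + 7 + 7 = 24
WM = 2019/24 = 84.1250

WM = 84.1250


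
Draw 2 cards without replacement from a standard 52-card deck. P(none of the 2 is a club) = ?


P(no clubs) = (39/52) × (38/51)
= 0.5588

P = 0.5588


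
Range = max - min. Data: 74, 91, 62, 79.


Max = 91, Min = 62
Range = 91 - 62 = 29

Range = 29


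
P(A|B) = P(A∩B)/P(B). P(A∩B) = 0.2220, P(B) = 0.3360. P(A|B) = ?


P(A|B) = 0.2220/0.3360 = 0.6607

P(A|B) = 0.6607


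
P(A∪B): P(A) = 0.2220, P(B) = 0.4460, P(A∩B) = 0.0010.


P(A∪B) = 0.2220 + 0.4460 - 0.0010
= 0.6680 - 0.0010
= 0.6670

P(A∪B) = 0.6670


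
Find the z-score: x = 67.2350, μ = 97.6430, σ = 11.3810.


z = (67.2350 - 97.6430)/11.3810
= -30.4080/11.3810
= -2.6718

z = -2.6718


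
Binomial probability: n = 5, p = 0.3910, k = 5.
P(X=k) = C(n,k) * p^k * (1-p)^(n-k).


C(5,5) = 1
p^5 = 0.009139
(1-p)^0 = 1.000000
P = 1 * 0.009139 * 1.000000 = 0.0091

P(X=5) = 0.0091


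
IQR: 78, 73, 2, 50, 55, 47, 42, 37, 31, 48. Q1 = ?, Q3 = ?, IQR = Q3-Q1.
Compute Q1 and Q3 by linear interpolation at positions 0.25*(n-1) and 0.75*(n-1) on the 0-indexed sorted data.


Sorted: 2, 31, 37, 42, 47, 48, 50, 55, 73, 78
Q1 (25th %ile) = 38.2500
Q3 (75th %ile) = 53.7500
IQR = 53.7500 - 38.2500 = 15.5000

IQR = 15.5000


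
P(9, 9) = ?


P(9,9) = 9!/0!
= 362880/1
= 362880

P(9,9) = 362880


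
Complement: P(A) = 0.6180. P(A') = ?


P(not A) = 1 - 0.6180 = 0.3820

P(not A) = 0.3820


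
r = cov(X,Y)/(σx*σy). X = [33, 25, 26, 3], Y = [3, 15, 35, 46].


Mean X = 21.7500, Mean Y = 24.7500
SD X = 11.255554, SD Y = 16.768646
Cov = -157.812500
r = -157.812500/(11.255554*16.768646) = -0.8361

r = -0.8361


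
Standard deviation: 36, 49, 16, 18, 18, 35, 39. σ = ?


Mean = 30.1429
Variance = 140.9796
SD = sqrt(140.9796) = 11.8735

SD = 11.8735


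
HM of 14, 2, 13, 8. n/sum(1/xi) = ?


Sum of reciprocals = 1/14 + 1/2 + 1/13 + 1/8 = 0.773352
HM = 4/0.773352 = 5.1723

HM = 5.1723


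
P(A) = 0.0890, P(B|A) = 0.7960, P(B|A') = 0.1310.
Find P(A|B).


P(B) = P(B|A)*P(A) + P(B|A')*P(A')
= 0.7960*0.0890 + 0.1310*0.9110
= 0.070844 + 0.119341 = 0.190185
P(A|B) = 0.070844/0.190185 = 0.3725

P(A|B) = 0.3725


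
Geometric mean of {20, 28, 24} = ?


Product = 20 × 28 × 24 = 13440
GM = 13440^(1/3) = 23.7757

GM = 23.7757


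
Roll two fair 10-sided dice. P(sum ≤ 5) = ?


Total outcomes = 10×10 = 100
Favorable (sum ≤ 5): 10
P = 10/100 = 0.1000

P = 0.1000


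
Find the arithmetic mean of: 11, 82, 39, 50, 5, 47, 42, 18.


Sum = 11 + 82 + 39 + 50 + 5 + 47 + 42 + 18 = 294
n = 8
Mean = 294/8 = 36.7500

Mean = 36.7500


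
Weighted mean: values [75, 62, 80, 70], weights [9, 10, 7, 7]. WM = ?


Numerator = 75*9 + 62*10 + 80*7 + 70*7 = 2345
Denominator = 9 + 10 + 7 + 7 = 33
WM = 2345/33 = 71.0606

WM = 71.0606


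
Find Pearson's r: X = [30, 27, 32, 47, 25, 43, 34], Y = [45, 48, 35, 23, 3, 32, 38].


Mean X = 34.0000, Mean Y = 32.0000
SD X = 7.559289, SD Y = 14.101672
Cov = -3.714286
r = -3.714286/(7.559289*14.101672) = -0.0348

r = -0.0348


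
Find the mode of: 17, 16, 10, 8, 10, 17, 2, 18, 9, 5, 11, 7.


Frequencies: 2:1, 5:1, 7:1, 8:1, 9:1, 10:2, 11:1, 16:1, 17:2, 18:1
Max frequency = 2
Mode = 10, 17

Mode = 10, 17


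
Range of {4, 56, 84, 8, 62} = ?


Max = 84, Min = 4
Range = 84 - 4 = 80

Range = 80


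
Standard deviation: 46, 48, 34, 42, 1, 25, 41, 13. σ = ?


Mean = 31.2500
Variance = 250.4375
SD = sqrt(250.4375) = 15.8252

SD = 15.8252


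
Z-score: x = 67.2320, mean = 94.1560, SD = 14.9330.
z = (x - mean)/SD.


z = (67.2320 - 94.1560)/14.9330
= -26.9240/14.9330
= -1.8030

z = -1.8030


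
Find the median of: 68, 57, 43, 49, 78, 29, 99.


Sorted: 29, 43, 49, 57, 68, 78, 99
n = 7 (odd)
Middle value = 57

Median = 57


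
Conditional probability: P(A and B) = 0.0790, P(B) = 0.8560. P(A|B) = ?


P(A|B) = 0.0790/0.8560 = 0.0923

P(A|B) = 0.0923


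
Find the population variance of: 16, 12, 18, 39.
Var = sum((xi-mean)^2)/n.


Mean = 21.2500
Squared deviations: 27.5625, 85.5625, 10.5625, 315.0625
Sum = 438.7500
Variance = 438.7500/4 = 109.6875

Variance = 109.6875


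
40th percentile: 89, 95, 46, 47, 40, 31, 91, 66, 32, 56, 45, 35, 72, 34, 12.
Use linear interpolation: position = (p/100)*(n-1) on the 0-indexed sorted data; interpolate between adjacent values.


Sorted: 12, 31, 32, 34, 35, 40, 45, 46, 47, 56, 66, 72, 89, 91, 95
n = 15
Index = 40/100 * 14 = 5.6000
Lower = data[5] = 40, Upper = data[6] = 45
P40 = 40 + 0.6000*(5) = 43.0000

P40 = 43.0000


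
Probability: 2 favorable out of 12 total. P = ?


P = 2/12 = 0.1667

P = 0.1667


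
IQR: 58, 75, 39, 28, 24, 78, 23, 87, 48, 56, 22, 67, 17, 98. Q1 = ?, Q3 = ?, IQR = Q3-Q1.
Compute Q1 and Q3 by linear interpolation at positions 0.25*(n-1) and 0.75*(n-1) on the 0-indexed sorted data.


Sorted: 17, 22, 23, 24, 28, 39, 48, 56, 58, 67, 75, 78, 87, 98
Q1 (25th %ile) = 25.0000
Q3 (75th %ile) = 73.0000
IQR = 73.0000 - 25.0000 = 48.0000

IQR = 48.0000


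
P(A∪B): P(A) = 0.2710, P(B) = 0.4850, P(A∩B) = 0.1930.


P(A∪B) = 0.2710 + 0.4850 - 0.1930
= 0.7560 - 0.1930
= 0.5630

P(A∪B) = 0.5630


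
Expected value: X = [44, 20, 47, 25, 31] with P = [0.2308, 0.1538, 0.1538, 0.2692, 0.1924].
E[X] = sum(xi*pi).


E[X] = 44*0.2308 + 20*0.1538 + 47*0.1538 + 25*0.2692 + 31*0.1924
= 10.1552 + 3.0760 + 7.2286 + 6.7300 + 5.9644
= 33.1542

E[X] = 33.1542


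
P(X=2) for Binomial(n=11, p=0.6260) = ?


C(11,2) = 55
p^2 = 0.391876
(1-p)^9 = 0.000143
P = 55 * 0.391876 * 0.000143 = 0.0031

P(X=2) = 0.0031


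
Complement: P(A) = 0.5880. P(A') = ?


P(not A) = 1 - 0.5880 = 0.4120

P(not A) = 0.4120


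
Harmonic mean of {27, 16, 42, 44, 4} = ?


Sum of reciprocals = 1/27 + 1/16 + 1/42 + 1/44 + 1/4 = 0.396074
HM = 5/0.396074 = 12.6239

HM = 12.6239


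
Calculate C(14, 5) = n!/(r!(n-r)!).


C(14,5) = 14!/(5! × 9!)
= 87178291200/(120 × 362880)
= 2002

C(14,5) = 2002


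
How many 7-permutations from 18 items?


P(18,7) = 18!/11!
= 6402373705728000/39916800
= 160392960

P(18,7) = 160392960


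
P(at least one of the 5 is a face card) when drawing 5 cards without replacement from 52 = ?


P(at least one) = 1 - P(none)
P(none) = (40/52) × (39/51) × (38/50) × (37/49) × (36/48) = 0.253181
P(at least one) = 1 - 0.253181 = 0.7468

P = 0.7468


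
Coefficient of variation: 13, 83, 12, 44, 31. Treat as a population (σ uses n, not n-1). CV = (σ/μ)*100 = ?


Mean = 36.6000
SD = 26.0814
CV = (26.0814/36.6000)*100 = 71.2607%

CV = 71.2607%


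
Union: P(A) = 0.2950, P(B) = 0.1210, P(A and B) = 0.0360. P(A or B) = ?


P(A∪B) = 0.2950 + 0.1210 - 0.0360
= 0.4160 - 0.0360
= 0.3800

P(A∪B) = 0.3800


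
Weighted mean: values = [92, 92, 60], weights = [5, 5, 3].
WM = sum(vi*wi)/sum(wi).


Numerator = 92*5 + 92*5 + 60*3 = 1100
Denominator = 5 + 5 + 3 = 13
WM = 1100/13 = 84.6154

WM = 84.6154


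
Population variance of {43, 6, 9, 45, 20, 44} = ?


Mean = 27.8333
Squared deviations: 230.0278, 476.6944, 354.6944, 294.6944, 61.3611, 261.3611
Sum = 1678.8333
Variance = 1678.8333/6 = 279.8056

Variance = 279.8056


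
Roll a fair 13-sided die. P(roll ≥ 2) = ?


Favorable outcomes (roll ≥ 2): 12
Total outcomes = 13
P = 12/13 = 0.9231

P = 0.9231


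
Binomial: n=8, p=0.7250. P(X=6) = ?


C(8,6) = 28
p^6 = 0.145221
(1-p)^2 = 0.075625
P = 28 * 0.145221 * 0.075625 = 0.3075

P(X=6) = 0.3075


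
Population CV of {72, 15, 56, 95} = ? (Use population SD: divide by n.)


Mean = 59.5000
SD = 29.1933
CV = (29.1933/59.5000)*100 = 49.0644%

CV = 49.0644%


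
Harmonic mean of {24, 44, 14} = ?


Sum of reciprocals = 1/24 + 1/44 + 1/14 = 0.135823
HM = 3/0.135823 = 22.0876

HM = 22.0876


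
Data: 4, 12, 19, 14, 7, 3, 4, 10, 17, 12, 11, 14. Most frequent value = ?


Frequencies: 3:1, 4:2, 7:1, 10:1, 11:1, 12:2, 14:2, 17:1, 19:1
Max frequency = 2
Mode = 4, 12, 14

Mode = 4, 12, 14


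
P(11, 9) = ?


P(11,9) = 11!/2!
= 39916800/2
= 19958400

P(11,9) = 19958400


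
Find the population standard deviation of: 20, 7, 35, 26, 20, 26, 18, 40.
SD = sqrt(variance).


Mean = 24.0000
Variance = 92.7500
SD = sqrt(92.7500) = 9.6307

SD = 9.6307


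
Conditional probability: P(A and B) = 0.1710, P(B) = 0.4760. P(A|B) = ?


P(A|B) = 0.1710/0.4760 = 0.3592

P(A|B) = 0.3592


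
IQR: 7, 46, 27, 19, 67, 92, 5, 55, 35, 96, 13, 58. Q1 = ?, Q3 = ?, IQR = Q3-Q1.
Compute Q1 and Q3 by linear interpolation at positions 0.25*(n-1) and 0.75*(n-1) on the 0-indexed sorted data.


Sorted: 5, 7, 13, 19, 27, 35, 46, 55, 58, 67, 92, 96
Q1 (25th %ile) = 17.5000
Q3 (75th %ile) = 60.2500
IQR = 60.2500 - 17.5000 = 42.7500

IQR = 42.7500


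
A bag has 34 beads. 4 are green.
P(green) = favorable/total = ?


P = 4/34 = 0.1176

P = 0.1176


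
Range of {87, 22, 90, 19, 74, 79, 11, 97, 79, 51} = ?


Max = 97, Min = 11
Range = 97 - 11 = 86

Range = 86


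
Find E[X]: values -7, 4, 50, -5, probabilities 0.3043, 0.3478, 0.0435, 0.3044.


E[X] = -7*0.3043 + 4*0.3478 + 50*0.0435 - 5*0.3044
= -2.1301 + 1.3912 + 2.1750 - 1.5220
= -0.0859

E[X] = -0.0859


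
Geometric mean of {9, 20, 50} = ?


Product = 9 × 20 × 50 = 9000
GM = 9000^(1/3) = 20.8008

GM = 20.8008


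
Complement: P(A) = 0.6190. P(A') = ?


P(not A) = 1 - 0.6190 = 0.3810

P(not A) = 0.3810


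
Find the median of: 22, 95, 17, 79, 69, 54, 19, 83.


Sorted: 17, 19, 22, 54, 69, 79, 83, 95
n = 8 (even)
Middle values: 54 and 69
Median = (54+69)/2 = 61.5000

Median = 61.5000


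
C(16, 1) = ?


C(16,1) = 16!/(1! × 15!)
= 20922789888000/(1 × 1307674368000)
= 16

C(16,1) = 16


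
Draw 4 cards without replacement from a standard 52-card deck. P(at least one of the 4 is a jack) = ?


P(at least one) = 1 - P(none)
P(none) = (48/52) × (47/51) × (46/50) × (45/49) = 0.718737
P(at least one) = 1 - 0.718737 = 0.2813

P = 0.2813


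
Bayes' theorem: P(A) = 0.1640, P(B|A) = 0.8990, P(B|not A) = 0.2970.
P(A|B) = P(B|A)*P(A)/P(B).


P(B) = P(B|A)*P(A) + P(B|A')*P(A')
= 0.8990*0.1640 + 0.2970*0.8360
= 0.147436 + 0.248292 = 0.395728
P(A|B) = 0.147436/0.395728 = 0.3726

P(A|B) = 0.3726


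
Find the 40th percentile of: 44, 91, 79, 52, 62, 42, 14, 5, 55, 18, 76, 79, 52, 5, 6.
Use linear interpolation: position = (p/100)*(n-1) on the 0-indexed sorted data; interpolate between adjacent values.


Sorted: 5, 5, 6, 14, 18, 42, 44, 52, 52, 55, 62, 76, 79, 79, 91
n = 15
Index = 40/100 * 14 = 5.6000
Lower = data[5] = 42, Upper = data[6] = 44
P40 = 42 + 0.6000*(2) = 43.2000

P40 = 43.2000


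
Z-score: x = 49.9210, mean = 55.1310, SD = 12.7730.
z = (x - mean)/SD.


z = (49.9210 - 55.1310)/12.7730
= -5.2100/12.7730
= -0.4079

z = -0.4079


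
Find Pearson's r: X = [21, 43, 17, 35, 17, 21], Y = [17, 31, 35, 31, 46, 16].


Mean X = 25.6667, Mean Y = 29.3333
SD X = 9.843215, SD Y = 10.370899
Cov = -4.888889
r = -4.888889/(9.843215*10.370899) = -0.0479

r = -0.0479


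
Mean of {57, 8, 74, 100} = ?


Sum = 57 + 8 + 74 + 100 = 239
n = 4
Mean = 239/4 = 59.7500

Mean = 59.7500


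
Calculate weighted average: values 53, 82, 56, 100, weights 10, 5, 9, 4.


Numerator = 53*10 + 82*5 + 56*9 + 100*4 = 1844
Denominator = 10 + 5 + 9 + 4 = 28
WM = 1844/28 = 65.8571

WM = 65.8571


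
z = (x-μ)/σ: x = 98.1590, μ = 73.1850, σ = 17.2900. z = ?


z = (98.1590 - 73.1850)/17.2900
= 24.9740/17.2900
= 1.4444

z = 1.4444


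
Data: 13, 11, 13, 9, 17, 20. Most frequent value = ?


Frequencies: 9:1, 11:1, 13:2, 17:1, 20:1
Max frequency = 2
Mode = 13

Mode = 13


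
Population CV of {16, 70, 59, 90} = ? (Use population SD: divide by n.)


Mean = 58.7500
SD = 27.0682
CV = (27.0682/58.7500)*100 = 46.0735%

CV = 46.0735%


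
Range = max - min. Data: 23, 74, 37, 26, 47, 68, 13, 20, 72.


Max = 74, Min = 13
Range = 74 - 13 = 61

Range = 61


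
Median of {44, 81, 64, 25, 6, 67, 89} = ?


Sorted: 6, 25, 44, 64, 67, 81, 89
n = 7 (odd)
Middle value = 64

Median = 64


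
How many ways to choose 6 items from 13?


C(13,6) = 13!/(6! × 7!)
= 6227020800/(720 × 5040)
= 1716

C(13,6) = 1716


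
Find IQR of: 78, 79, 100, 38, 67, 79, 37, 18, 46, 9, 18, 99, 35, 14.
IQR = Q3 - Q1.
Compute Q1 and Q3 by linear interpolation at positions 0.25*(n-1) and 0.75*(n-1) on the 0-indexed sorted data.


Sorted: 9, 14, 18, 18, 35, 37, 38, 46, 67, 78, 79, 79, 99, 100
Q1 (25th %ile) = 22.2500
Q3 (75th %ile) = 78.7500
IQR = 78.7500 - 22.2500 = 56.5000

IQR = 56.5000


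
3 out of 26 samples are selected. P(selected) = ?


P = 3/26 = 0.1154

P = 0.1154


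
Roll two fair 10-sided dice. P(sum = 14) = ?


Total outcomes = 10×10 = 100
Favorable (sum = 14): 7
P = 7/100 = 0.0700

P = 0.0700


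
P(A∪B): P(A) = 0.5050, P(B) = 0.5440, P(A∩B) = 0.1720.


P(A∪B) = 0.5050 + 0.5440 - 0.1720
= 1.0490 - 0.1720
= 0.8770

P(A∪B) = 0.8770


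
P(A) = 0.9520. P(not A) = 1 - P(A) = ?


P(not A) = 1 - 0.9520 = 0.0480

P(not A) = 0.0480


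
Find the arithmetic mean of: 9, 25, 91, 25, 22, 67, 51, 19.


Sum = 9 + 25 + 91 + 25 + 22 + 67 + 51 + 19 = 309
n = 8
Mean = 309/8 = 38.6250

Mean = 38.6250


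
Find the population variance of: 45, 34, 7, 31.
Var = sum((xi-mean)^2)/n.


Mean = 29.2500
Squared deviations: 248.0625, 22.5625, 495.0625, 3.0625
Sum = 768.7500
Variance = 768.7500/4 = 192.1875

Variance = 192.1875


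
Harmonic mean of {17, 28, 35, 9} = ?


Sum of reciprocals = 1/17 + 1/28 + 1/35 + 1/9 = 0.234220
HM = 4/0.234220 = 17.0779

HM = 17.0779


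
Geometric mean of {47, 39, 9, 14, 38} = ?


Product = 47 × 39 × 9 × 14 × 38 = 8776404
GM = 8776404^(1/5) = 24.4717

GM = 24.4717


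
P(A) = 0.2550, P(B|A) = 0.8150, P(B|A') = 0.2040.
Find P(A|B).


P(B) = P(B|A)*P(A) + P(B|A')*P(A')
= 0.8150*0.2550 + 0.2040*0.7450
= 0.207825 + 0.151980 = 0.359805
P(A|B) = 0.207825/0.359805 = 0.5776

P(A|B) = 0.5776


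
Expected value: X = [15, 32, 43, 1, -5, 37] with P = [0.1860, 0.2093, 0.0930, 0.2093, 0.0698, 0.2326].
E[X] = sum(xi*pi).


E[X] = 15*0.1860 + 32*0.2093 + 43*0.0930 + 1*0.2093 - 5*0.0698 + 37*0.2326
= 2.7900 + 6.6976 + 3.9990 + 0.2093 - 0.3490 + 8.6062
= 21.9531

E[X] = 21.9531


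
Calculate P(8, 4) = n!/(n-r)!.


P(8,4) = 8!/4!
= 40320/24
= 1680

P(8,4) = 1680


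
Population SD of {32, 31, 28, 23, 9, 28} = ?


Mean = 25.1667
Variance = 60.4722
SD = sqrt(60.4722) = 7.7764

SD = 7.7764


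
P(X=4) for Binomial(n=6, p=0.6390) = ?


C(6,4) = 15
p^4 = 0.166726
(1-p)^2 = 0.130321
P = 15 * 0.166726 * 0.130321 = 0.3259

P(X=4) = 0.3259


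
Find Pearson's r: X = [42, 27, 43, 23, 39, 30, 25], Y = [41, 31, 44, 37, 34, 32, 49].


Mean X = 32.7143, Mean Y = 38.2857
SD X = 7.795865, SD Y = 6.180945
Cov = 6.510204
r = 6.510204/(7.795865*6.180945) = 0.1351

r = 0.1351


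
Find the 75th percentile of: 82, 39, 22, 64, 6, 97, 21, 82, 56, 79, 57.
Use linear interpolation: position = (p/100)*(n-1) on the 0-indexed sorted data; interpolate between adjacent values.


Sorted: 6, 21, 22, 39, 56, 57, 64, 79, 82, 82, 97
n = 11
Index = 75/100 * 10 = 7.5000
Lower = data[7] = 79, Upper = data[8] = 82
P75 = 79 + 0.5000*(3) = 80.5000

P75 = 80.5000


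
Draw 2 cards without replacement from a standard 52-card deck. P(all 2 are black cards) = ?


P(all black cards) = (26/52) × (25/51)
= 0.2451

P = 0.2451


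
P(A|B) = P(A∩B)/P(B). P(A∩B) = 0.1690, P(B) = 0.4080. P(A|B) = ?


P(A|B) = 0.1690/0.4080 = 0.4142

P(A|B) = 0.4142


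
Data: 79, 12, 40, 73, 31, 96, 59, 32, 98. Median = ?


Sorted: 12, 31, 32, 40, 59, 73, 79, 96, 98
n = 9 (odd)
Middle value = 59

Median = 59


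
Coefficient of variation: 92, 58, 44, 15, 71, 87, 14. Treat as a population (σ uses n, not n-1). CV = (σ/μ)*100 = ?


Mean = 54.4286
SD = 29.4175
CV = (29.4175/54.4286)*100 = 54.0479%

CV = 54.0479%


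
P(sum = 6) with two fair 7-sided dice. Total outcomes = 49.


Total outcomes = 7×7 = 49
Favorable (sum = 6): 5
P = 5/49 = 0.1020

P = 0.1020


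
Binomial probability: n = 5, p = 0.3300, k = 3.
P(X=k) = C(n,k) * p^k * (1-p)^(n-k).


C(5,3) = 10
p^3 = 0.035937
(1-p)^2 = 0.448900
P = 10 * 0.035937 * 0.448900 = 0.1613

P(X=3) = 0.1613


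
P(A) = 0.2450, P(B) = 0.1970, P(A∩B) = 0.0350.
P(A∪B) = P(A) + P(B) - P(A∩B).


P(A∪B) = 0.2450 + 0.1970 - 0.0350
= 0.4420 - 0.0350
= 0.4070

P(A∪B) = 0.4070


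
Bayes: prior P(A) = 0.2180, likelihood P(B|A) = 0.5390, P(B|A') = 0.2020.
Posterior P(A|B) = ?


P(B) = P(B|A)*P(A) + P(B|A')*P(A')
= 0.5390*0.2180 + 0.2020*0.7820
= 0.117502 + 0.157964 = 0.275466
P(A|B) = 0.117502/0.275466 = 0.4266

P(A|B) = 0.4266


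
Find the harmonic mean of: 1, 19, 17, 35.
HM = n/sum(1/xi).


Sum of reciprocals = 1/1 + 1/19 + 1/17 + 1/35 = 1.140027
HM = 4/1.140027 = 3.5087

HM = 3.5087
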